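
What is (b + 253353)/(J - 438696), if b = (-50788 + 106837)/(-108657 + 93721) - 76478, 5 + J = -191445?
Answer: -2641748951/9411860656 ≈ -0.28068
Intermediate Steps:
J = -191450 (J = -5 - 191445 = -191450)
b = -1142331457/14936 (b = 56049/(-14936) - 76478 = 56049*(-1/14936) - 76478 = -56049/14936 - 76478 = -1142331457/14936 ≈ -76482.)
(b + 253353)/(J - 438696) = (-1142331457/14936 + 253353)/(-191450 - 438696) = (2641748951/14936)/(-630146) = (2641748951/14936)*(-1/630146) = -2641748951/9411860656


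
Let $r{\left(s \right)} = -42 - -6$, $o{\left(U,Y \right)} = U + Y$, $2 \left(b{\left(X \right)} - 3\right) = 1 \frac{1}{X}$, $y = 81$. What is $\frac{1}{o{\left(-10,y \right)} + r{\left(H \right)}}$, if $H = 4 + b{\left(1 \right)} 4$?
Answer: $\frac{1}{35} \approx 0.028571$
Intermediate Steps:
$b{\left(X \right)} = 3 + \frac{1}{2 X}$ ($b{\left(X \right)} = 3 + \frac{1 \frac{1}{X}}{2} = 3 + \frac{1}{2 X}$)
$H = 18$ ($H = 4 + \left(3 + \frac{1}{2 \cdot 1}\right) 4 = 4 + \left(3 + \frac{1}{2} \cdot 1\right) 4 = 4 + \left(3 + \frac{1}{2}\right) 4 = 4 + \frac{7}{2} \cdot 4 = 4 + 14 = 18$)
$r{\left(s \right)} = -36$ ($r{\left(s \right)} = -42 + 6 = -36$)
$\frac{1}{o{\left(-10,y \right)} + r{\left(H \right)}} = \frac{1}{\left(-10 + 81\right) - 36} = \frac{1}{71 - 36} = \frac{1}{35}$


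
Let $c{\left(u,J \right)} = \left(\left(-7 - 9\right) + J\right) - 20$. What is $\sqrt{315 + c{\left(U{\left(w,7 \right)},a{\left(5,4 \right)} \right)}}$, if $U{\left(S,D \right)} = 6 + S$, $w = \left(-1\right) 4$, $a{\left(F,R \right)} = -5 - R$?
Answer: $3 \sqrt{30} \approx 16.432$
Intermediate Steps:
$w = -4$
$c{\left(u,J \right)} = -36 + J$ ($c{\left(u,J \right)} = \left(-16 + J\right) - 20 = -36 + J$)
$\sqrt{315 + c{\left(U{\left(w,7 \right)},a{\left(5,4 \right)} \right)}} = \sqrt{315 - 45} = \sqrt{270} = 3 \sqrt{30}$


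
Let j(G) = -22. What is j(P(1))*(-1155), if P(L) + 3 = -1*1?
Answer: 25410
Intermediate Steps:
P(L) = -4 (P(L) = -3 - 1*1 = -3 - 1 = -4)
j(P(1))*(-1155) = -22*(-1155) = 25410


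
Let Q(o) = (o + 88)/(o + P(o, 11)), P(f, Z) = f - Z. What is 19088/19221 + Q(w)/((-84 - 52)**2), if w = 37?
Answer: 7414885483/7465743936 ≈ 0.99319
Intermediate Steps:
Q(o) = (88 + o)/(-11 + 2*o) (Q(o) = (o + 88)/(o + (o - 1*11)) = (88 + o)/(o + (o - 11)) = (88 + o)/(o + (-11 + o)) = (88 + o)/(-11 + 2*o))
19088/19221 + Q(w)/((-84 - 52)**2) = 19088/19221 + ((88 + 37)/(-11 + 2*37))/((-84 - 52)**2) = 19088*(1/19221) + (125/(-11 + 74))/((-136)**2) = 19088/19221 + (125/63)/18496 = 19088/19221 + ((1/63)*125)*(1/18496) = 19088/19221 + (125/63)*(1/18496) = 19088/19221 + 125/1165248 = 7414885483/7465743936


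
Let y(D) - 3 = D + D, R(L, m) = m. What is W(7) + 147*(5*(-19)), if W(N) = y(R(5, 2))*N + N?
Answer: -13909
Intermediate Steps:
y(D) = 3 + 2*D (y(D) = 3 + (D + D) = 3 + 2*D)
W(N) = 8*N (W(N) = (3 + 2*2)*N + N = (3 + 4)*N + N = 7*N + N = 8*N)
W(7) + 147*(5*(-19)) = 8*7 + 147*(5*(-19)) = 56 + 147*(-95) = 56 - 13965 = -13909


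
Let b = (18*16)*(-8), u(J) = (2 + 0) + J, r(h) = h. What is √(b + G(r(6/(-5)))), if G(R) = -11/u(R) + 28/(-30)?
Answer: I*√2086815/30 ≈ 48.153*I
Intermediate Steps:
u(J) = 2 + J
G(R) = -14/15 - 11/(2 + R) (G(R) = -11/(2 + R) + 28/(-30) = -11/(2 + R) + 28*(-1/30) = -11/(2 + R) - 14/15 = -14/15 - 11/(2 + R))
b = -2304 (b = 288*(-8) = -2304)
√(b + G(r(6/(-5)))) = √(-2304 + (-193 - 84/(-5))/(15*(2 + 6/(-5)))) = √(-2304 + (-193 - 84*(-1)/5)/(15*(2 + 6*(-⅕)))) = √(-2304 + (-193 - 14*(-6/5))/(15*(2 - 6/5))) = √(-2304 + (-193 + 84/5)/(15*(⅘))) = √(-2304 + (1/15)*(5/4)*(-881/5)) = √(-2304 - 881/60) = √(-139121/60) = I*√2086815/30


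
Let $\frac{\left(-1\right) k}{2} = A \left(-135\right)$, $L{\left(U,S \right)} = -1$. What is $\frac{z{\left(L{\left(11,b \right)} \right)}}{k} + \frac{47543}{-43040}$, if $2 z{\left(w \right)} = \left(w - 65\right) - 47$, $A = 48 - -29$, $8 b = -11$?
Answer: $- \frac{99085073}{89480160} \approx -1.1073$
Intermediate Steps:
$b = - \frac{11}{8}$ ($b = \frac{1}{8} \left(-11\right) = - \frac{11}{8} \approx -1.375$)
$A = 77$ ($A = 48 + 29 = 77$)
$z{\left(w \right)} = -56 + \frac{w}{2}$ ($z{\left(w \right)} = \frac{\left(w - 65\right) - 47}{2} = \frac{\left(-65 + w\right) - 47}{2} = \frac{-112 + w}{2} = -56 + \frac{w}{2}$)
$k = 20790$ ($k = - 2 \cdot 77 \left(-135\right) = \left(-2\right) \left(-10395\right) = 20790$)
$\frac{z{\left(L{\left(11,b \right)} \right)}}{k} + \frac{47543}{-43040} = \frac{-56 + \frac{1}{2} \left(-1\right)}{20790} + \frac{47543}{-43040} = \left(-56 - \frac{1}{2}\right) \frac{1}{20790} + 47543 \left(- \frac{1}{43040}\right) = \left(- \frac{113}{2}\right) \frac{1}{20790} - \frac{47543}{43040} = - \frac{113}{41580} - \frac{47543}{43040} = - \frac{99085073}{89480160}$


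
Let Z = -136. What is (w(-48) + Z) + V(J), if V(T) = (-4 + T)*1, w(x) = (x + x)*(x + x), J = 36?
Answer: 9112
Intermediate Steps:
w(x) = 4*x² (w(x) = (2*x)*(2*x) = 4*x²)
V(T) = -4 + T
(w(-48) + Z) + V(J) = (4*(-48)² - 136) + (-4 + 36) = (4*2304 - 136) + 32 = (9216 - 136) + 32 = 9080 + 32 = 9112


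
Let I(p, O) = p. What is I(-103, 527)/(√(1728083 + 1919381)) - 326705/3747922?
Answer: -326705/3747922 - 103*√911866/1823732 ≈ -0.14110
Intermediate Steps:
I(-103, 527)/(√(1728083 + 1919381)) - 326705/3747922 = -103/√(1728083 + 1919381) - 326705/3747922 = -103*√911866/1823732 - 326705*1/3747922 = -103*√911866/1823732 - 326705/3747922 = -326705/3747922 - 103*√911866/1823732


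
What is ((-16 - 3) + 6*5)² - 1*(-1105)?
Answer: 1226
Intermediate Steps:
((-16 - 3) + 6*5)² - 1*(-1105) = (-19 + 30)² + 1105 = 11² + 1105 = 121 + 1105 = 1226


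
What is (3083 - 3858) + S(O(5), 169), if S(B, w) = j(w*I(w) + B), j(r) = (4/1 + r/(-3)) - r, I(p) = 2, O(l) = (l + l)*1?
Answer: -1235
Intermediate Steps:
O(l) = 2*l (O(l) = (2*l)*1 = 2*l)
j(r) = 4 - 4*r/3 (j(r) = (4*1 + r*(-⅓)) - r = (4 - r/3) - r = 4 - 4*r/3)
S(B, w) = 4 - 8*w/3 - 4*B/3 (S(B, w) = 4 - 4*(w*2 + B)/3 = 4 - 4*(2*w + B)/3 = 4 - 4*(B + 2*w)/3 = 4 + (-8*w/3 - 4*B/3) = 4 - 8*w/3 - 4*B/3)
(3083 - 3858) + S(O(5), 169) = (3083 - 3858) + (4 - 8/3*169 - 8*5/3) = -775 + (4 - 1352/3 - 4/3*10) = -775 + (4 - 1352/3 - 40/3) = -775 - 460 = -1235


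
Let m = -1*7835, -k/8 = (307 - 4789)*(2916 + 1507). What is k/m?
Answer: -158591088/7835 ≈ -20241.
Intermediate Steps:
k = 158591088 (k = -8*(307 - 4789)*(2916 + 1507) = -(-35856)*4423 = -8*(-19823886) = 158591088)
m = -7835
k/m = 158591088/(-7835) = 158591088*(-1/7835) = -158591088/7835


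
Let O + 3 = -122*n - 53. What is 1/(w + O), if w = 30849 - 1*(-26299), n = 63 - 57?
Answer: 1/56360 ≈ 1.7743e-5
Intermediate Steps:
n = 6
O = -788 (O = -3 + (-122*6 - 53) = -3 + (-732 - 53) = -3 - 785 = -788)
w = 57148 (w = 30849 + 26299 = 57148)
1/(w + O) = 1/(57148 - 788) = 1/56360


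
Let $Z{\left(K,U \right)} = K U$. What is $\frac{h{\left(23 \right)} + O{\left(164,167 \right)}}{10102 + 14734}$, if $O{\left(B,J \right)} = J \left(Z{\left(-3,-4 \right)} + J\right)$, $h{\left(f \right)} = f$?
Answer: $\frac{7479}{6209} \approx 1.2045$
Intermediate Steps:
$O{\left(B,J \right)} = J \left(12 + J\right)$ ($O{\left(B,J \right)} = J \left(\left(-3\right) \left(-4\right) + J\right) = J \left(12 + J\right)$)
$\frac{h{\left(23 \right)} + O{\left(164,167 \right)}}{10102 + 14734} = \frac{23 + 167 \left(12 + 167\right)}{10102 + 14734} = \frac{23 + 167 \cdot 179}{24836} = \left(23 + 29893\right) \frac{1}{24836} = 29916 \cdot \frac{1}{24836} = \frac{7479}{6209}$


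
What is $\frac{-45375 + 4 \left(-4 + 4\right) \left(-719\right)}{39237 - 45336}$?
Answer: $\frac{15125}{2033} \approx 7.4397$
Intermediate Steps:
$\frac{-45375 + 4 \left(-4 + 4\right) \left(-719\right)}{39237 - 45336} = \frac{-45375 + 4 \cdot 0 \left(-719\right)}{-6099} = \left(-45375 + 0 \left(-719\right)\right) \left(- \frac{1}{6099}\right) = \left(-45375 + 0\right) \left(- \frac{1}{6099}\right) = \left(-45375\right) \left(- \frac{1}{6099}\right) = \frac{15125}{2033}$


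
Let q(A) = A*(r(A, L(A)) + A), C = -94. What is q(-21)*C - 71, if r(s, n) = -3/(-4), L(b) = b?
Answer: -80089/2 ≈ -40045.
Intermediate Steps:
r(s, n) = ¾ (r(s, n) = -3*(-¼) = ¾)
q(A) = A*(¾ + A)
q(-21)*C - 71 = ((¼)*(-21)*(3 + 4*(-21)))*(-94) - 71 = ((¼)*(-21)*(3 - 84))*(-94) - 71 = ((¼)*(-21)*(-81))*(-94) - 71 = (1701/4)*(-94) - 71 = -79947/2 - 71 = -80089/2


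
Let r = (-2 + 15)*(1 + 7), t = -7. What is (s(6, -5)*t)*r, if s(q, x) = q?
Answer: -4368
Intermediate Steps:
r = 104 (r = 13*8 = 104)
(s(6, -5)*t)*r = (6*(-7))*104 = -42*104 = -4368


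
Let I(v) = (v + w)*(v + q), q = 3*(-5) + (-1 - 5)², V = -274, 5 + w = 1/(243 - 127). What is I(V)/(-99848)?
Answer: -8187839/11582368 ≈ -0.70692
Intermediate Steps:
w = -579/116 (w = -5 + 1/(243 - 127) = -5 + 1/116 = -579/116 ≈ -4.9914)
q = 21 (q = -15 + (-6)² = -15 + 36 = 21)
I(v) = (21 + v)*(-579/116 + v) (I(v) = (v - 579/116)*(v + 21) = (-579/116 + v)*(21 + v) = (21 + v)*(-579/116 + v))
I(V)/(-99848) = (-12159/116 + (-274)² + (1857/116)*(-274))/(-99848) = (-12159/116 + 75076 - 254409/58)*(-1/99848) = (8187839/116)*(-1/99848) = -8187839/11582368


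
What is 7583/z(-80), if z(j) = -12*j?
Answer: 7583/960 ≈ 7.8990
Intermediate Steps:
7583/z(-80) = 7583/((-12*(-80))) = 7583/960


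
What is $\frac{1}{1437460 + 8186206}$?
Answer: $\frac{1}{9623666} \approx 1.0391 \cdot 10^{-7}$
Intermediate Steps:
$\frac{1}{1437460 + 8186206} = \frac{1}{9623666}$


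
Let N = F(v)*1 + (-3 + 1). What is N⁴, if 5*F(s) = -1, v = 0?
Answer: 14641/625 ≈ 23.426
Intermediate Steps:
F(s) = -⅕ (F(s) = (⅕)*(-1) = -⅕)
N = -11/5 (N = -⅕*1 + (-3 + 1) = -⅕ - 2 = -11/5 ≈ -2.2000)
N⁴ = (-11/5)⁴ = 14641/625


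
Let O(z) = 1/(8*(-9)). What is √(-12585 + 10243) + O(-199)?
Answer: -1/72 + I*√2342 ≈ -0.013889 + 48.394*I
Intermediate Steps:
O(z) = -1/72 (O(z) = 1/(-72) = -1/72)
√(-12585 + 10243) + O(-199) = √(-12585 + 10243) - 1/72 = √(-2342) - 1/72 = I*√2342 - 1/72 = -1/72 + I*√2342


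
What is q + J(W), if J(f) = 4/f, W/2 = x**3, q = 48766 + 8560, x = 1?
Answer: 57328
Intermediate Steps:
q = 57326
W = 2 (W = 2*1**3 = 2*1 = 2)
q + J(W) = 57326 + 4/2 = 57326 + 4*(1/2) = 57326 + 2 = 57328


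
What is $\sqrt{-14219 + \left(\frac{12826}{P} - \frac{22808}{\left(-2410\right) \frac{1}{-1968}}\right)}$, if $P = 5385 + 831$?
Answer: $\frac{i \sqrt{115160700965100735}}{1872570} \approx 181.22 i$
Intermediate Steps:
$P = 6216$
$\sqrt{-14219 + \left(\frac{12826}{P} - \frac{22808}{\left(-2410\right) \frac{1}{-1968}}\right)} = \sqrt{-14219 + \left(\frac{12826}{6216} - \frac{22808}{\left(-2410\right) \frac{1}{-1968}}\right)} = \sqrt{-14219 + \left(12826 \cdot \frac{1}{6216} - \frac{22808}{\left(-2410\right) \left(- \frac{1}{1968}\right)}\right)} = \sqrt{-14219 + \left(\frac{6413}{3108} - \frac{22808}{\frac{1205}{984}}\right)} = \sqrt{-14219 + \left(\frac{6413}{3108} - \frac{22443072}{1205}\right)} = \sqrt{-14219 - \frac{69745340111}{3745140}} = \sqrt{- \frac{122997485771}{3745140}} = \frac{i \sqrt{115160700965100735}}{1872570}$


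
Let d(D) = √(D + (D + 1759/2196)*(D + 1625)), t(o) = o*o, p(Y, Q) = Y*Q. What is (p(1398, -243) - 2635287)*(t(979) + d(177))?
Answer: -2851362933441 - 991667*√42942865034/122 ≈ -2.8530e+12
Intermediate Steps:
p(Y, Q) = Q*Y
t(o) = o²
d(D) = √(D + (1625 + D)*(1759/2196 + D)) (d(D) = √(D + (D + 1759*(1/2196))*(1625 + D)) = √(D + (D + 1759/2196)*(1625 + D)) = √(D + (1759/2196 + D)*(1625 + D)) = √(D + (1625 + D)*(1759/2196 + D)))
(p(1398, -243) - 2635287)*(t(979) + d(177)) = (-243*1398 - 2635287)*(979² + √(174360875 + 133956*177² + 217919755*177)/366) = (-339714 - 2635287)*(958441 + √(174360875 + 133956*31329 + 38571796635)/366) = -2975001*(958441 + √(174360875 + 4196707524 + 38571796635)/366) = -2975001*(958441 + √42942865034/366) = -2851362933441 - 991667*√42942865034/122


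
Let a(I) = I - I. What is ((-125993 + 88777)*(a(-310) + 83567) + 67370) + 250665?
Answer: -3109711437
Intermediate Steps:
a(I) = 0
((-125993 + 88777)*(a(-310) + 83567) + 67370) + 250665 = ((-125993 + 88777)*(0 + 83567) + 67370) + 250665 = (-37216*83567 + 67370) + 250665 = (-3110029472 + 67370) + 250665 = -3109962102 + 250665 = -3109711437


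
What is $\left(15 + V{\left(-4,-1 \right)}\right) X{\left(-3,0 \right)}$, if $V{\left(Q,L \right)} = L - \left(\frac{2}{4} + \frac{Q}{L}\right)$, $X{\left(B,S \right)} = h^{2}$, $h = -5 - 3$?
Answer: $608$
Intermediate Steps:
$h = -8$
$X{\left(B,S \right)} = 64$ ($X{\left(B,S \right)} = \left(-8\right)^{2} = 64$)
$V{\left(Q,L \right)} = - \frac{1}{2} + L - \frac{Q}{L}$ ($V{\left(Q,L \right)} = L - \left(2 \cdot \frac{1}{4} + \frac{Q}{L}\right) = L - \left(\frac{1}{2} + \frac{Q}{L}\right) = - \frac{1}{2} + L - \frac{Q}{L}$)
$\left(15 + V{\left(-4,-1 \right)}\right) X{\left(-3,0 \right)} = \left(15 - \left(\frac{3}{2} + 4\right)\right) 64 = \left(15 - \frac{11}{2}\right) 64 = \frac{19}{2} \cdot 64 = 608$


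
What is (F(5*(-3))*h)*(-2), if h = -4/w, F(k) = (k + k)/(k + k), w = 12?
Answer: ⅔ ≈ 0.66667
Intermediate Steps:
F(k) = 1 (F(k) = (2*k)/((2*k)) = (2*k)*(1/(2*k)) = 1)
h = -⅓ (h = -4/12 = -4*1/12 = -⅓ ≈ -0.33333)
(F(5*(-3))*h)*(-2) = (1*(-⅓))*(-2) = -⅓*(-2) = ⅔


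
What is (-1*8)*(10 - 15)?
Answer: 40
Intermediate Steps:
(-1*8)*(10 - 15) = -8*(-5) = 40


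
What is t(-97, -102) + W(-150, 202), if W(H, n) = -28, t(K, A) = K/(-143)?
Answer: -3907/143 ≈ -27.322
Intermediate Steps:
t(K, A) = -K/143 (t(K, A) = K*(-1/143) = -K/143)
t(-97, -102) + W(-150, 202) = -1/143*(-97) - 28 = 97/143 - 28 = -3907/143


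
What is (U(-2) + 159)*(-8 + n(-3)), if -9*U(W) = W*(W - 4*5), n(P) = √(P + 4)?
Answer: -9709/9 ≈ -1078.8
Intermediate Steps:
n(P) = √(4 + P)
U(W) = -W*(-20 + W)/9 (U(W) = -W*(W - 4*5)/9 = -W*(W - 20)/9 = -W*(-20 + W)/9)
(U(-2) + 159)*(-8 + n(-3)) = ((⅑)*(-2)*(20 - 1*(-2)) + 159)*(-8 + √(4 - 3)) = ((⅑)*(-2)*(20 + 2) + 159)*(-8 + √1) = ((⅑)*(-2)*22 + 159)*(-8 + 1) = (-44/9 + 159)*(-7) = (1387/9)*(-7) = -9709/9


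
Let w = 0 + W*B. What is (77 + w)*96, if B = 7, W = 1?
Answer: 8064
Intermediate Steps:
w = 7 (w = 0 + 1*7 = 0 + 7 = 7)
(77 + w)*96 = (77 + 7)*96 = 84*96 = 8064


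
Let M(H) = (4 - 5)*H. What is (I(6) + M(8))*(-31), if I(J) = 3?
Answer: 155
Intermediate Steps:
M(H) = -H
(I(6) + M(8))*(-31) = (3 - 1*8)*(-31) = (3 - 8)*(-31) = -5*(-31) = 155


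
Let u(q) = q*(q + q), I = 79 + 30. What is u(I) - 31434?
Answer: -7672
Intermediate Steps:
I = 109
u(q) = 2*q² (u(q) = q*(2*q) = 2*q²)
u(I) - 31434 = 2*109² - 31434 = 2*11881 - 31434 = 23762 - 31434 = -7672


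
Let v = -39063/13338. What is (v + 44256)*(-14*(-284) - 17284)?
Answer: -436389625790/741 ≈ -5.8892e+8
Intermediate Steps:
v = -13021/4446 (v = -39063*1/13338 = -13021/4446 ≈ -2.9287)
(v + 44256)*(-14*(-284) - 17284) = (-13021/4446 + 44256)*(-14*(-284) - 17284) = 196749155*(3976 - 17284)/4446 = (196749155/4446)*(-13308) = -436389625790/741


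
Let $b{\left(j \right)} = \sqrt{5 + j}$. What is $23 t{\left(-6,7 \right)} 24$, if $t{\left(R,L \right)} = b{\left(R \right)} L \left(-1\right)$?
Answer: $- 3864 i \approx - 3864.0 i$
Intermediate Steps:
$t{\left(R,L \right)} = - L \sqrt{5 + R}$ ($t{\left(R,L \right)} = \sqrt{5 + R} L \left(-1\right) = L \sqrt{5 + R} \left(-1\right) = - L \sqrt{5 + R}$)
$23 t{\left(-6,7 \right)} 24 = 23 \left(\left(-1\right) 7 \sqrt{5 - 6}\right) 24 = 23 \left(\left(-1\right) 7 \sqrt{-1}\right) 24 = 23 \left(\left(-1\right) 7 i\right) 24 = 23 \left(- 7 i\right) 24 = - 161 i 24 = - 3864 i$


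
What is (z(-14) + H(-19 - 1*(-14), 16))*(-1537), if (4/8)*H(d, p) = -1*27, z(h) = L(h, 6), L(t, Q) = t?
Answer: 104516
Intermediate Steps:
z(h) = h
H(d, p) = -54 (H(d, p) = 2*(-1*27) = 2*(-27) = -54)
(z(-14) + H(-19 - 1*(-14), 16))*(-1537) = (-14 - 54)*(-1537) = -68*(-1537) = 104516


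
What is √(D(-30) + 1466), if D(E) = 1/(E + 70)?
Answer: √586410/20 ≈ 38.289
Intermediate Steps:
D(E) = 1/(70 + E)
√(D(-30) + 1466) = √(1/(70 - 30) + 1466) = √(1/40 + 1466) = √(58641/40) = √586410/20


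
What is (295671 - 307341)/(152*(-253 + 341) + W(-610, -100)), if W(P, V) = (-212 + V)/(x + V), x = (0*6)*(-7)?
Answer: -145875/167239 ≈ -0.87225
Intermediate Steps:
x = 0 (x = 0*(-7) = 0)
W(P, V) = (-212 + V)/V (W(P, V) = (-212 + V)/(0 + V) = (-212 + V)/V)
(295671 - 307341)/(152*(-253 + 341) + W(-610, -100)) = (295671 - 307341)/(152*(-253 + 341) + (-212 - 100)/(-100)) = -11670/(152*88 - 1/100*(-312)) = -11670/(13376 + 78/25) = -11670/334478/25 = -11670*25/334478 = -145875/167239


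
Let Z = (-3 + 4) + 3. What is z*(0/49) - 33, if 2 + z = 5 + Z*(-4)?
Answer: -33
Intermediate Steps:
Z = 4 (Z = 1 + 3 = 4)
z = -13 (z = -2 + (5 + 4*(-4)) = -2 + (5 - 16) = -2 - 11 = -13)
z*(0/49) - 33 = -0/49 - 33 = -13*0 - 33 = 0 - 33 = -33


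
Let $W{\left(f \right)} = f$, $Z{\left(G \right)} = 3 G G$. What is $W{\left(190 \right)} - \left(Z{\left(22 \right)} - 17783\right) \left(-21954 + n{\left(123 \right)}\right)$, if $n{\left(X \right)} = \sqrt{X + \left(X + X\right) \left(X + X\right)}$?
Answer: $-358530584 + 16331 \sqrt{60639} \approx -3.5451 \cdot 10^{8}$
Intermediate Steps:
$Z{\left(G \right)} = 3 G^{2}$
$n{\left(X \right)} = \sqrt{X + 4 X^{2}}$ ($n{\left(X \right)} = \sqrt{X + 2 X 2 X} = \sqrt{X + 4 X^{2}}$)
$W{\left(190 \right)} - \left(Z{\left(22 \right)} - 17783\right) \left(-21954 + n{\left(123 \right)}\right) = 190 - \left(3 \cdot 22^{2} - 17783\right) \left(-21954 + \sqrt{123 \left(1 + 4 \cdot 123\right)}\right) = 190 - \left(3 \cdot 484 - 17783\right) \left(-21954 + \sqrt{123 \left(1 + 492\right)}\right) = 190 - \left(1452 - 17783\right) \left(-21954 + \sqrt{123 \cdot 493}\right) = 190 - - 16331 \left(-21954 + \sqrt{60639}\right) = 190 - \left(358530774 - 16331 \sqrt{60639}\right) = -358530584 + 16331 \sqrt{60639}$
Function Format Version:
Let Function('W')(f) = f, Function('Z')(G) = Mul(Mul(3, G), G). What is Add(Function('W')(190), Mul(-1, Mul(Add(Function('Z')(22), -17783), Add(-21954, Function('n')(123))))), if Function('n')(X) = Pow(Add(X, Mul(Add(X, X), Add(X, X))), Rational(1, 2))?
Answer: Add(-358530584, Mul(16331, Pow(60639, Rational(1, 2)))) ≈ -3.5451e+8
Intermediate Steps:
Function('Z')(G) = Mul(3, Pow(G, 2))
Function('n')(X) = Pow(Add(X, Mul(4, Pow(X, 2))), Rational(1, 2)) (Function('n')(X) = Pow(Add(X, Mul(Mul(2, X), Mul(2, X))), Rational(1, 2)) = Pow(Add(X, Mul(4, Pow(X, 2))), Rational(1, 2)))
Add(Function('W')(190), Mul(-1, Mul(Add(Function('Z')(22), -17783), Add(-21954, Function('n')(123))))) = Add(190, Mul(-1, Mul(Add(Mul(3, Pow(22, 2)), -17783), Add(-21954, Pow(Mul(123, Add(1, Mul(4, 123))), Rational(1, 2)))))) = Add(190, Mul(-1, Mul(Add(Mul(3, 484), -17783), Add(-21954, Pow(Mul(123, Add(1, 492)), Rational(1, 2)))))) = Add(190, Mul(-1, Mul(Add(1452, -17783), Add(-21954, Pow(Mul(123, 493), Rational(1, 2)))))) = Add(190, Mul(-1, Mul(-16331, Add(-21954, Pow(60639, Rational(1, 2)))))) = Add(190, Mul(-1, Add(358530774, Mul(-16331, Pow(60639, Rational(1, 2)))))) = Add(190, Add(-358530774, Mul(16331, Pow(60639, Rational(1, 2))))) = Add(-358530584, Mul(16331, Pow(60639, Rational(1, 2))))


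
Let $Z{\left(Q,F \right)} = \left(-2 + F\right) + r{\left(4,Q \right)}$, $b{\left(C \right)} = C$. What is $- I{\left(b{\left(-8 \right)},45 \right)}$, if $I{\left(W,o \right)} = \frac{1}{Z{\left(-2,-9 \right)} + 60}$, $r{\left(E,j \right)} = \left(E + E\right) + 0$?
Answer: $- \frac{1}{57} \approx -0.017544$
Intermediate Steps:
$r{\left(E,j \right)} = 2 E$ ($r{\left(E,j \right)} = 2 E + 0 = 2 E$)
$Z{\left(Q,F \right)} = 6 + F$ ($Z{\left(Q,F \right)} = \left(-2 + F\right) + 2 \cdot 4 = \left(-2 + F\right) + 8 = 6 + F$)
$I{\left(W,o \right)} = \frac{1}{57}$ ($I{\left(W,o \right)} = \frac{1}{\left(6 - 9\right) + 60} = \frac{1}{-3 + 60} = \frac{1}{57}$)
$- I{\left(b{\left(-8 \right)},45 \right)} = \left(-1\right) \frac{1}{57} = - \frac{1}{57}$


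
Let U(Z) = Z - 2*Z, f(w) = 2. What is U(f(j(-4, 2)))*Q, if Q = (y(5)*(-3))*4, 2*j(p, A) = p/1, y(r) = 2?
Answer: 48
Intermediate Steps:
j(p, A) = p/2 (j(p, A) = (p/1)/2 = (p*1)/2 = p/2)
Q = -24 (Q = (2*(-3))*4 = -6*4 = -24)
U(Z) = -Z
U(f(j(-4, 2)))*Q = -1*2*(-24) = -2*(-24) = 48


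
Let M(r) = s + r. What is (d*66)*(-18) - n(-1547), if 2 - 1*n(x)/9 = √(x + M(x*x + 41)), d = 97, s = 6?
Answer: -115254 + 9*√2391709 ≈ -1.0134e+5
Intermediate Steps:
M(r) = 6 + r
n(x) = 18 - 9*√(47 + x + x²) (n(x) = 18 - 9*√(x + (6 + (x*x + 41))) = 18 - 9*√(x + (6 + (x² + 41))) = 18 - 9*√(x + (6 + (41 + x²))) = 18 - 9*√(x + (47 + x²)) = 18 - 9*√(47 + x + x²))
(d*66)*(-18) - n(-1547) = (97*66)*(-18) - (18 - 9*√(47 - 1547 + (-1547)²)) = 6402*(-18) - (18 - 9*√(47 - 1547 + 2393209)) = -115236 - (18 - 9*√2391709) = -115236 + (-18 + 9*√2391709) = -115254 + 9*√2391709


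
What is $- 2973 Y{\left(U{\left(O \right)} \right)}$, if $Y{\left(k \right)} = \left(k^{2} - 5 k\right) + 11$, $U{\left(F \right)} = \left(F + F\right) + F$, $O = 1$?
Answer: $-14865$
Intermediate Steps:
$U{\left(F \right)} = 3 F$ ($U{\left(F \right)} = 2 F + F = 3 F$)
$Y{\left(k \right)} = 11 + k^{2} - 5 k$
$- 2973 Y{\left(U{\left(O \right)} \right)} = - 2973 \left(11 + \left(3 \cdot 1\right)^{2} - 5 \cdot 3 \cdot 1\right) = - 2973 \left(11 + 3^{2} - 15\right) = - 2973 \left(11 + 9 - 15\right) = \left(-2973\right) 5 = -14865$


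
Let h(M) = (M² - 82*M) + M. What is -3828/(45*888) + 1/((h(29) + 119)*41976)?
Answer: -1033288397/10786362840 ≈ -0.095796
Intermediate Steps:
h(M) = M² - 81*M
-3828/(45*888) + 1/((h(29) + 119)*41976) = -3828/(45*888) + 1/((29*(-81 + 29) + 119)*41976) = -3828/39960 + (1/41976)/(29*(-52) + 119) = -3828*1/39960 + (1/41976)/(-1508 + 119) = -319/3330 + (1/41976)/(-1389) = -319/3330 - 1/1389*1/41976 = -319/3330 - 1/58304664 = -1033288397/10786362840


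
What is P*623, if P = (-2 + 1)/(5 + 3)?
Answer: -623/8 ≈ -77.875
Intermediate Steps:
P = -1/8 ≈ -0.12500
P*623 = -1/8*623 = -623/8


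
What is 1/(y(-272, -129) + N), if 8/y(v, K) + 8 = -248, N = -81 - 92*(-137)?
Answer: 32/400735 ≈ 7.9853e-5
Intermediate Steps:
N = 12523 (N = -81 + 12604 = 12523)
y(v, K) = -1/32 (y(v, K) = 8/(-8 - 248) = 8/(-256) = 8*(-1/256) = -1/32)
1/(y(-272, -129) + N) = 1/(-1/32 + 12523) = 1/(400735/32) = 32/400735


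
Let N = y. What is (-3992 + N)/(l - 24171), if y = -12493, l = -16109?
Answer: 3297/8056 ≈ 0.40926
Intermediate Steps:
N = -12493
(-3992 + N)/(l - 24171) = (-3992 - 12493)/(-16109 - 24171) = -16485/(-40280) = -16485*(-1/40280) = 3297/8056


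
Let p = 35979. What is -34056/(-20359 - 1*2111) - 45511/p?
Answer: 33778109/134741355 ≈ 0.25069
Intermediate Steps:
-34056/(-20359 - 1*2111) - 45511/p = -34056/(-20359 - 1*2111) - 45511/35979 = -34056/(-20359 - 2111) - 45511*1/35979 = -34056/(-22470) - 45511/35979 = -34056*(-1/22470) - 45511/35979 = 5676/3745 - 45511/35979 = 33778109/134741355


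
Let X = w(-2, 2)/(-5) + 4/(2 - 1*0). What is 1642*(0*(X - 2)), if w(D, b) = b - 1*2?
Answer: 0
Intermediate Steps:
w(D, b) = -2 + b (w(D, b) = b - 2 = -2 + b)
X = 2 (X = (-2 + 2)/(-5) + 4/(2 - 1*0) = 0*(-⅕) + 4/(2 + 0) = 0 + 4/2 = 0 + 4*(½) = 0 + 2 = 2)
1642*(0*(X - 2)) = 1642*(0*(2 - 2)) = 1642*(0*0) = 1642*0 = 0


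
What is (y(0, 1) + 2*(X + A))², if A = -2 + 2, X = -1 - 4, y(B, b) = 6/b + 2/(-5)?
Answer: 484/25 ≈ 19.360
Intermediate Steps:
y(B, b) = -⅖ + 6/b (y(B, b) = 6/b + 2*(-⅕) = 6/b - ⅖ = -⅖ + 6/b)
X = -5
A = 0
(y(0, 1) + 2*(X + A))² = ((-⅖ + 6/1) + 2*(-5 + 0))² = ((-⅖ + 6*1) + 2*(-5))² = ((-⅖ + 6) - 10)² = (28/5 - 10)² = (-22/5)² = 484/25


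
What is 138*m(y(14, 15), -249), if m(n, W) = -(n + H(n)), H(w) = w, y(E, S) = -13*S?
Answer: 53820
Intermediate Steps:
m(n, W) = -2*n (m(n, W) = -(n + n) = -2*n)
138*m(y(14, 15), -249) = 138*(-(-26)*15) = 138*(-2*(-195)) = 138*390 = 53820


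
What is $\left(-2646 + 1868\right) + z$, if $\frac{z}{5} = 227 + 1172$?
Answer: $6217$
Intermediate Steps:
$z = 6995$ ($z = 5 \left(227 + 1172\right) = 5 \cdot 1399 = 6995$)
$\left(-2646 + 1868\right) + z = \left(-2646 + 1868\right) + 6995 = -778 + 6995 = 6217$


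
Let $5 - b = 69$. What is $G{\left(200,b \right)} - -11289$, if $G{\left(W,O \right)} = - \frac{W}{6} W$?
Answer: $\frac{13867}{3} \approx 4622.3$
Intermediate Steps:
$b = -64$ ($b = 5 - 69 = -64$)
$G{\left(W,O \right)} = - \frac{W^{2}}{6}$ ($G{\left(W,O \right)} = - \frac{W}{6} W = - \frac{W^{2}}{6}$)
$G{\left(200,b \right)} - -11289 = - \frac{200^{2}}{6} - -11289 = \left(- \frac{1}{6}\right) 40000 + 11289 = - \frac{20000}{3} + 11289 = \frac{13867}{3}$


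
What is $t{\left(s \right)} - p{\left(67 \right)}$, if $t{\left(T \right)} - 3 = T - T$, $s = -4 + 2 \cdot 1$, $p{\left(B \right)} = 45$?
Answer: $-42$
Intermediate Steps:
$s = -2$ ($s = -4 + 2 = -2$)
$t{\left(T \right)} = 3$ ($t{\left(T \right)} = 3 + \left(T - T\right) = 3 + 0 = 3$)
$t{\left(s \right)} - p{\left(67 \right)} = 3 - 45 = -42$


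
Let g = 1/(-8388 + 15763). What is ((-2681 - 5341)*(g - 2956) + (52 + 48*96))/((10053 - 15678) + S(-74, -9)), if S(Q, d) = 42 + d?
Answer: -87458985239/20620500 ≈ -4241.4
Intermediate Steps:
g = 1/7375 ≈ 0.00013559
((-2681 - 5341)*(g - 2956) + (52 + 48*96))/((10053 - 15678) + S(-74, -9)) = ((-2681 - 5341)*(1/7375 - 2956) + (52 + 48*96))/((10053 - 15678) + (42 - 9)) = (-8022*(-21800499/7375) + (52 + 4608))/(-5625 + 33) = (174883602978/7375 + 4660)/(-5592) = (174917970478/7375)*(-1/5592) = -87458985239/20620500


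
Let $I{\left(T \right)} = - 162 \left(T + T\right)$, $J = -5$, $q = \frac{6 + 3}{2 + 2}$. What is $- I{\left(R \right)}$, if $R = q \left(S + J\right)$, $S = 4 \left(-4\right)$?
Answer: $-15309$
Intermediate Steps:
$q = \frac{9}{4} \approx 2.25$
$S = -16$
$R = - \frac{189}{4}$ ($R = \frac{9 \left(-16 - 5\right)}{4} = \frac{9}{4} \left(-21\right) = - \frac{189}{4} \approx -47.25$)
$I{\left(T \right)} = - 324 T$ ($I{\left(T \right)} = - 162 \cdot 2 T = - 324 T$)
$- I{\left(R \right)} = - \frac{\left(-324\right) \left(-189\right)}{4} = \left(-1\right) 15309 = -15309$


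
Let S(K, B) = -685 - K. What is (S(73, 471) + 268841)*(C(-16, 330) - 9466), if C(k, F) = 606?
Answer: -2375215380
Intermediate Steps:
(S(73, 471) + 268841)*(C(-16, 330) - 9466) = ((-685 - 1*73) + 268841)*(606 - 9466) = ((-685 - 73) + 268841)*(-8860) = (-758 + 268841)*(-8860) = 268083*(-8860) = -2375215380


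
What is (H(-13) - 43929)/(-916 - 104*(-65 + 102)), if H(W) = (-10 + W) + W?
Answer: 14655/1588 ≈ 9.2286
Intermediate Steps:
H(W) = -10 + 2*W
(H(-13) - 43929)/(-916 - 104*(-65 + 102)) = ((-10 + 2*(-13)) - 43929)/(-916 - 104*(-65 + 102)) = ((-10 - 26) - 43929)/(-916 - 104*37) = (-36 - 43929)/(-916 - 3848) = -43965/(-4764) = -43965*(-1/4764) = 14655/1588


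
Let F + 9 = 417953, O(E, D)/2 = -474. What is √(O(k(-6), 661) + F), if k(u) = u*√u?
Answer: 2*√104249 ≈ 645.75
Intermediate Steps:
k(u) = u^(3/2)
O(E, D) = -948 (O(E, D) = 2*(-474) = -948)
F = 417944 (F = -9 + 417953 = 417944)
√(O(k(-6), 661) + F) = √(-948 + 417944) = √416996 = 2*√104249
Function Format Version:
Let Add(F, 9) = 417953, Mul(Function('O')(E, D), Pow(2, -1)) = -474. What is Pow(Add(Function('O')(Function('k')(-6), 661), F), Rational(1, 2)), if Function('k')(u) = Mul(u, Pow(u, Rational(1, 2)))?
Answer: Mul(2, Pow(104249, Rational(1, 2))) ≈ 645.75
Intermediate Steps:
Function('k')(u) = Pow(u, Rational(3, 2))
Function('O')(E, D) = -948 (Function('O')(E, D) = Mul(2, -474) = -948)
F = 417944 (F = Add(-9, 417953) = 417944)
Pow(Add(Function('O')(Function('k')(-6), 661), F), Rational(1, 2)) = Pow(Add(-948, 417944), Rational(1, 2)) = Pow(416996, Rational(1, 2)) = Mul(2, Pow(104249, Rational(1, 2)))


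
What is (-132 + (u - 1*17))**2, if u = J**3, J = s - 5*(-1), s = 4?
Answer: 336400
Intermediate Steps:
J = 9 (J = 4 - 5*(-1) = 4 + 5 = 9)
u = 729 (u = 9**3 = 729)
(-132 + (u - 1*17))**2 = (-132 + (729 - 1*17))**2 = (-132 + (729 - 17))**2 = (-132 + 712)**2 = 580**2 = 336400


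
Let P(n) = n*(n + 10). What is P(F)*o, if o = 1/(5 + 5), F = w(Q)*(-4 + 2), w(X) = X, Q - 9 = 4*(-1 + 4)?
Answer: 672/5 ≈ 134.40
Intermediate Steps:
Q = 21 (Q = 9 + 4*(-1 + 4) = 9 + 4*3 = 9 + 12 = 21)
F = -42 (F = 21*(-4 + 2) = 21*(-2) = -42)
P(n) = n*(10 + n)
o = ⅒ (o = 1/10 = ⅒ ≈ 0.10000)
P(F)*o = -42*(10 - 42)*(⅒) = -42*(-32)*(⅒) = 1344*(⅒) = 672/5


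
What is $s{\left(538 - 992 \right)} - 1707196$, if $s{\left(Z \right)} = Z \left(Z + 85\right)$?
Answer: $-1539670$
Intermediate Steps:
$s{\left(Z \right)} = Z \left(85 + Z\right)$
$s{\left(538 - 992 \right)} - 1707196 = \left(538 - 992\right) \left(85 + \left(538 - 992\right)\right) - 1707196 = - 454 \left(85 - 454\right) - 1707196 = \left(-454\right) \left(-369\right) - 1707196 = 167526 - 1707196 = -1539670$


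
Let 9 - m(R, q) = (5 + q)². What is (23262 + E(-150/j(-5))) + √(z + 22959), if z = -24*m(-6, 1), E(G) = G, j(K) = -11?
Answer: 256032/11 + 3*√2623 ≈ 23429.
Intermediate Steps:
m(R, q) = 9 - (5 + q)²
z = 648 (z = -24*(9 - (5 + 1)²) = -24*(9 - 1*6²) = -24*(9 - 1*36) = -24*(9 - 36) = -24*(-27) = 648)
(23262 + E(-150/j(-5))) + √(z + 22959) = (23262 - 150/(-11)) + √(648 + 22959) = (23262 - 150*(-1/11)) + √23607 = (23262 + 150/11) + 3*√2623 = 256032/11 + 3*√2623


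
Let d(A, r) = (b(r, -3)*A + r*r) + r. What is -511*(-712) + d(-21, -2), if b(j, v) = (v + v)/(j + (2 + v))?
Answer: 363792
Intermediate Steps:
b(j, v) = 2*v/(2 + j + v) (b(j, v) = (2*v)/(2 + j + v) = 2*v/(2 + j + v))
d(A, r) = r + r² - 6*A/(-1 + r) (d(A, r) = ((2*(-3)/(2 + r - 3))*A + r*r) + r = ((2*(-3)/(-1 + r))*A + r²) + r = ((-6/(-1 + r))*A + r²) + r = (-6*A/(-1 + r) + r²) + r = (r² - 6*A/(-1 + r)) + r = r + r² - 6*A/(-1 + r))
-511*(-712) + d(-21, -2) = -511*(-712) + ((-2)³ - 1*(-2) - 6*(-21))/(-1 - 2) = 363832 + (-8 + 2 + 126)/(-3) = 363832 - ⅓*120 = 363832 - 40 = 363792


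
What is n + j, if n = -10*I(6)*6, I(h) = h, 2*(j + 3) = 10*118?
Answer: 227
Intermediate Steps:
j = 587 (j = -3 + (10*118)/2 = -3 + (½)*1180 = -3 + 590 = 587)
n = -360 (n = -10*6*6 = -60*6 = -360)
n + j = -360 + 587 = 227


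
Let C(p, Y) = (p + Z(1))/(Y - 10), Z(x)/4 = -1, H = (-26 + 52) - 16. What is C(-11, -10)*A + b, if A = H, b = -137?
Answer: -259/2 ≈ -129.50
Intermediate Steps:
H = 10 (H = 26 - 16 = 10)
Z(x) = -4 (Z(x) = 4*(-1) = -4)
C(p, Y) = (-4 + p)/(-10 + Y) (C(p, Y) = (p - 4)/(Y - 10) = (-4 + p)/(-10 + Y))
A = 10
C(-11, -10)*A + b = ((-4 - 11)/(-10 - 10))*10 - 137 = (-15/(-20))*10 - 137 = -1/20*(-15)*10 - 137 = (3/4)*10 - 137 = 15/2 - 137 = -259/2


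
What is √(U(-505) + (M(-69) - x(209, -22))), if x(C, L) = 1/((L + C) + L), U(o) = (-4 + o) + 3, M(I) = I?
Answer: 2*I*√3913635/165 ≈ 23.979*I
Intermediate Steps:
U(o) = -1 + o
x(C, L) = 1/(C + 2*L) (x(C, L) = 1/((C + L) + L) = 1/(C + 2*L))
√(U(-505) + (M(-69) - x(209, -22))) = √((-1 - 505) + (-69 - 1/(209 + 2*(-22)))) = √(-506 + (-69 - 1/(209 - 44))) = √(-506 + (-69 - 1/165)) = √(-506 - 11386/165) = √(-94876/165) = 2*I*√3913635/165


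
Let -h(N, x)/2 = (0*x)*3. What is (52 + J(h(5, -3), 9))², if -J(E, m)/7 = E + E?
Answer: 2704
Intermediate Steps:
h(N, x) = 0 (h(N, x) = -2*0*x*3 = -0*3 = -2*0 = 0)
J(E, m) = -14*E (J(E, m) = -7*(E + E) = -14*E)
(52 + J(h(5, -3), 9))² = (52 - 14*0)² = (52 + 0)² = 52² = 2704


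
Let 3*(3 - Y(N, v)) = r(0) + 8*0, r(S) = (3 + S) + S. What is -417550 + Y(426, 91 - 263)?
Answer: -417548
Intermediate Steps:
r(S) = 3 + 2*S
Y(N, v) = 2 (Y(N, v) = 3 - ((3 + 2*0) + 8*0)/3 = 3 - ((3 + 0) + 0)/3 = 3 - (3 + 0)/3 = 3 - ⅓*3 = 3 - 1 = 2)
-417550 + Y(426, 91 - 263) = -417550 + 2 = -417548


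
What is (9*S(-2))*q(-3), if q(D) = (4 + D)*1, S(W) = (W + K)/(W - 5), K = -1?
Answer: 27/7 ≈ 3.8571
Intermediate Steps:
S(W) = (-1 + W)/(-5 + W) (S(W) = (W - 1)/(W - 5) = (-1 + W)/(-5 + W))
q(D) = 4 + D
(9*S(-2))*q(-3) = (9*((-1 - 2)/(-5 - 2)))*(4 - 3) = (9*(-3/(-7)))*1 = (9*(-⅐*(-3)))*1 = (9*(3/7))*1 = (27/7)*1 = 27/7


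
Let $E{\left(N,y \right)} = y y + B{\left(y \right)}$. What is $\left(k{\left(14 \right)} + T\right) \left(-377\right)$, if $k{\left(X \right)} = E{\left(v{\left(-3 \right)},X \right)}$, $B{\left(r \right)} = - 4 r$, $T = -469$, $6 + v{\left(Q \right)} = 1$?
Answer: $124033$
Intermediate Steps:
$v{\left(Q \right)} = -5$ ($v{\left(Q \right)} = -6 + 1 = -5$)
$E{\left(N,y \right)} = y^{2} - 4 y$ ($E{\left(N,y \right)} = y y - 4 y = y^{2} - 4 y$)
$k{\left(X \right)} = X \left(-4 + X\right)$
$\left(k{\left(14 \right)} + T\right) \left(-377\right) = \left(14 \left(-4 + 14\right) - 469\right) \left(-377\right) = \left(14 \cdot 10 - 469\right) \left(-377\right) = \left(140 - 469\right) \left(-377\right) = \left(-329\right) \left(-377\right) = 124033$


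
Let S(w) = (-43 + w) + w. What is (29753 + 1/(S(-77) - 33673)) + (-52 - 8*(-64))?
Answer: 1023314309/33870 ≈ 30213.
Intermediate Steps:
S(w) = -43 + 2*w
(29753 + 1/(S(-77) - 33673)) + (-52 - 8*(-64)) = (29753 + 1/((-43 + 2*(-77)) - 33673)) + (-52 - 8*(-64)) = (29753 + 1/((-43 - 154) - 33673)) + (-52 + 512) = (29753 + 1/(-197 - 33673)) + 460 = (29753 + 1/(-33870)) + 460 = (29753 - 1/33870) + 460 = 1007734109/33870 + 460 = 1023314309/33870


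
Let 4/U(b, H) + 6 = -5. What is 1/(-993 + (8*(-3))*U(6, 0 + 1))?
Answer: -11/10827 ≈ -0.0010160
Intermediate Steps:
U(b, H) = -4/11 (U(b, H) = 4/(-6 - 5) = 4/(-11) = 4*(-1/11) = -4/11)
1/(-993 + (8*(-3))*U(6, 0 + 1)) = 1/(-993 + (8*(-3))*(-4/11)) = 1/(-993 - 24*(-4/11)) = 1/(-993 + 96/11) = 1/(-10827/11) = -11/10827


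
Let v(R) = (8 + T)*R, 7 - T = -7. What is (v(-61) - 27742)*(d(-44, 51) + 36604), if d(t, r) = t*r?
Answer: -999326240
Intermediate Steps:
T = 14 (T = 7 - 1*(-7) = 7 + 7 = 14)
v(R) = 22*R (v(R) = (8 + 14)*R = 22*R)
d(t, r) = r*t
(v(-61) - 27742)*(d(-44, 51) + 36604) = (22*(-61) - 27742)*(51*(-44) + 36604) = (-1342 - 27742)*(-2244 + 36604) = -29084*34360 = -999326240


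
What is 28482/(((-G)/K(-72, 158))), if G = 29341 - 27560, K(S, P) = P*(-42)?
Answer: 189006552/1781 ≈ 1.0612e+5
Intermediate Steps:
K(S, P) = -42*P
G = 1781
28482/(((-G)/K(-72, 158))) = 28482/(((-1*1781)/((-42*158)))) = 28482/((-1781/(-6636))) = 28482/((-1781*(-1/6636))) = 28482/(1781/6636) = 28482*(6636/1781) = 189006552/1781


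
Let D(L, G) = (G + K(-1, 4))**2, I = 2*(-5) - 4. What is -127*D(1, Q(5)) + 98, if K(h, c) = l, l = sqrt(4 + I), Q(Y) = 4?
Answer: -664 - 1016*I*sqrt(10) ≈ -664.0 - 3212.9*I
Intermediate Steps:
I = -14 (I = -10 - 4 = -14)
l = I*sqrt(10) (l = sqrt(4 - 14) = sqrt(-10) = I*sqrt(10) ≈ 3.1623*I)
K(h, c) = I*sqrt(10)
D(L, G) = (G + I*sqrt(10))**2
-127*D(1, Q(5)) + 98 = -127*(4 + I*sqrt(10))**2 + 98 = 98 - 127*(4 + I*sqrt(10))**2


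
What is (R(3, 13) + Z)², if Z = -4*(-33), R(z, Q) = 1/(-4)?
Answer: 277729/16 ≈ 17358.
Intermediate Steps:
R(z, Q) = -¼
Z = 132
(R(3, 13) + Z)² = (-¼ + 132)² = (527/4)² = 277729/16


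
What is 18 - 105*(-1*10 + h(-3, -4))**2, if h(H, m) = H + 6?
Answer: -5127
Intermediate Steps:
h(H, m) = 6 + H
18 - 105*(-1*10 + h(-3, -4))**2 = 18 - 105*(-1*10 + (6 - 3))**2 = 18 - 105*(-10 + 3)**2 = 18 - 105*(-7)**2 = 18 - 105*49 = 18 - 5145 = -5127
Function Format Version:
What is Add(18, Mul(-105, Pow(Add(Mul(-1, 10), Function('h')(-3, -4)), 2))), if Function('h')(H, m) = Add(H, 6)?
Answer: -5127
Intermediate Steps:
Function('h')(H, m) = Add(6, H)
Add(18, Mul(-105, Pow(Add(Mul(-1, 10), Function('h')(-3, -4)), 2))) = Add(18, Mul(-105, Pow(Add(Mul(-1, 10), Add(6, -3)), 2))) = Add(18, Mul(-105, Pow(Add(-10, 3), 2))) = Add(18, Mul(-105, Pow(-7, 2))) = Add(18, Mul(-105, 49)) = Add(18, -5145) = -5127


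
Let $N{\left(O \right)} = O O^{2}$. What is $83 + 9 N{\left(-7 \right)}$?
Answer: $-3004$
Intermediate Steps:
$N{\left(O \right)} = O^{3}$
$83 + 9 N{\left(-7 \right)} = 83 + 9 \left(-7\right)^{3} = 83 + 9 \left(-343\right) = 83 - 3087 = -3004$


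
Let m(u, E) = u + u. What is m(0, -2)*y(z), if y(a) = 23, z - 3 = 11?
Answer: 0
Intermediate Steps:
z = 14 (z = 3 + 11 = 14)
m(u, E) = 2*u
m(0, -2)*y(z) = (2*0)*23 = 0*23 = 0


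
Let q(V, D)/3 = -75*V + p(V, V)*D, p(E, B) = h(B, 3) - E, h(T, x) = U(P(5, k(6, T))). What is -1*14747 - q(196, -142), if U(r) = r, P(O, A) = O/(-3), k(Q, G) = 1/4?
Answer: -54853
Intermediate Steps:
k(Q, G) = 1/4 (k(Q, G) = 1*(1/4) = 1/4)
P(O, A) = -O/3 (P(O, A) = O*(-1/3) = -O/3)
h(T, x) = -5/3 (h(T, x) = -1/3*5 = -5/3)
p(E, B) = -5/3 - E
q(V, D) = -225*V + 3*D*(-5/3 - V) (q(V, D) = 3*(-75*V + (-5/3 - V)*D) = 3*(-75*V + D*(-5/3 - V)) = -225*V + 3*D*(-5/3 - V))
-1*14747 - q(196, -142) = -1*14747 - (-225*196 - 1*(-142)*(5 + 3*196)) = -14747 - (-44100 - 1*(-142)*(5 + 588)) = -14747 - (-44100 - 1*(-142)*593) = -14747 - (-44100 + 84206) = -14747 - 1*40106 = -14747 - 40106 = -54853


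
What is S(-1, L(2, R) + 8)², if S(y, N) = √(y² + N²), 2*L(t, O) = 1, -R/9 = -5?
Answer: 293/4 ≈ 73.250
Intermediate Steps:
R = 45 (R = -9*(-5) = 45)
L(t, O) = ½ (L(t, O) = (½)*1 = ½)
S(y, N) = √(N² + y²)
S(-1, L(2, R) + 8)² = (√((½ + 8)² + (-1)²))² = (√((17/2)² + 1))² = (√(289/4 + 1))² = (√(293/4))² = (√293/2)² = 293/4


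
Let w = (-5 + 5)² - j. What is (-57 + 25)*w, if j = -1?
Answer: -32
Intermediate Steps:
w = 1 (w = (-5 + 5)² - 1*(-1) = 0² + 1 = 0 + 1 = 1)
(-57 + 25)*w = (-57 + 25)*1 = -32*1 = -32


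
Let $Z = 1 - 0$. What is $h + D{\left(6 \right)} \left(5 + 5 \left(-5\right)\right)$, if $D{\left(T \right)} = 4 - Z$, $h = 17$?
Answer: $-43$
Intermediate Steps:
$Z = 1$ ($Z = 1 + 0 = 1$)
$D{\left(T \right)} = 3$ ($D{\left(T \right)} = 4 - 1 = 3$)
$h + D{\left(6 \right)} \left(5 + 5 \left(-5\right)\right) = 17 + 3 \left(5 + 5 \left(-5\right)\right) = 17 + 3 \left(5 - 25\right) = 17 + 3 \left(-20\right) = 17 - 60 = -43$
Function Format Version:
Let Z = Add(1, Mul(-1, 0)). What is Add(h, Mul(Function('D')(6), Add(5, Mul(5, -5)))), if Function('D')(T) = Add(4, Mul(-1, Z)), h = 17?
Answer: -43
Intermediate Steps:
Z = 1 (Z = Add(1, 0) = 1)
Function('D')(T) = 3 (Function('D')(T) = Add(4, Mul(-1, 1)) = Add(4, -1) = 3)
Add(h, Mul(Function('D')(6), Add(5, Mul(5, -5)))) = Add(17, Mul(3, Add(5, Mul(5, -5)))) = Add(17, Mul(3, Add(5, -25))) = Add(17, Mul(3, -20)) = Add(17, -60) = -43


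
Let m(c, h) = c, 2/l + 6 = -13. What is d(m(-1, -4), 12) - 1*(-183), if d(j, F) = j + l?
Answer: 3456/19 ≈ 181.89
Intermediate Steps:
l = -2/19 (l = 2/(-6 - 13) = 2/(-19) = 2*(-1/19) = -2/19 ≈ -0.10526)
d(j, F) = -2/19 + j (d(j, F) = j - 2/19 = -2/19 + j)
d(m(-1, -4), 12) - 1*(-183) = (-2/19 - 1) - 1*(-183) = -21/19 + 183 = 3456/19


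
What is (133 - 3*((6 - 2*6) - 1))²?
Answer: 23716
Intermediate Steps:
(133 - 3*((6 - 2*6) - 1))² = (133 - 3*((6 - 12) - 1))² = (133 - 3*(-6 - 1))² = (133 - 3*(-7))² = (133 + 21)² = 154² = 23716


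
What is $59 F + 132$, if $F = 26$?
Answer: $1666$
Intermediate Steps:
$59 F + 132 = 59 \cdot 26 + 132 = 1534 + 132 = 1666$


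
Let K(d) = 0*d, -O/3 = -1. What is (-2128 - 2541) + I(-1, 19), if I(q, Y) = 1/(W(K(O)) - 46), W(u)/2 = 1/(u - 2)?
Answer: -219444/47 ≈ -4669.0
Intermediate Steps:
O = 3 (O = -3*(-1) = 3)
K(d) = 0
W(u) = 2/(-2 + u) (W(u) = 2/(u - 2) = 2/(-2 + u))
I(q, Y) = -1/47 (I(q, Y) = 1/(2/(-2 + 0) - 46) = 1/(2/(-2) - 46) = 1/(2*(-½) - 46) = 1/(-1 - 46) = 1/(-47) = -1/47)
(-2128 - 2541) + I(-1, 19) = (-2128 - 2541) - 1/47 = -4669 - 1/47 = -219444/47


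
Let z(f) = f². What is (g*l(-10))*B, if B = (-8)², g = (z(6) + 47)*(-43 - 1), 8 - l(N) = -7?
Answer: -3505920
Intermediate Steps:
l(N) = 15 (l(N) = 8 - 1*(-7) = 8 + 7 = 15)
g = -3652 (g = (6² + 47)*(-43 - 1) = (36 + 47)*(-44) = 83*(-44) = -3652)
B = 64
(g*l(-10))*B = -3652*15*64 = -54780*64 = -3505920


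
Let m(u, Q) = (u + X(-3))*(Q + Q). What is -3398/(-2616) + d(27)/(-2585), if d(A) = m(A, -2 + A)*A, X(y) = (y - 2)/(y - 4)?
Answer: -62364359/4733652 ≈ -13.175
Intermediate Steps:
X(y) = (-2 + y)/(-4 + y)
m(u, Q) = 2*Q*(5/7 + u) (m(u, Q) = (u + (-2 - 3)/(-4 - 3))*(Q + Q) = (u - 5/(-7))*(2*Q) = (u - ⅐*(-5))*(2*Q) = (u + 5/7)*(2*Q) = (5/7 + u)*(2*Q) = 2*Q*(5/7 + u))
d(A) = 2*A*(-2 + A)*(5 + 7*A)/7 (d(A) = (2*(-2 + A)*(5 + 7*A)/7)*A = 2*A*(-2 + A)*(5 + 7*A)/7)
-3398/(-2616) + d(27)/(-2585) = -3398/(-2616) + ((2/7)*27*(-2 + 27)*(5 + 7*27))/(-2585) = -3398*(-1/2616) + ((2/7)*27*25*(5 + 189))*(-1/2585) = 1699/1308 + ((2/7)*27*25*194)*(-1/2585) = 1699/1308 + (261900/7)*(-1/2585) = 1699/1308 - 52380/3619 = -62364359/4733652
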